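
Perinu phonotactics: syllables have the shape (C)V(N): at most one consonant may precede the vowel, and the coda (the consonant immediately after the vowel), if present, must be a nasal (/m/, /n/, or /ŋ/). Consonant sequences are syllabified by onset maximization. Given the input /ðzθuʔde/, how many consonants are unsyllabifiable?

Syllabifying with onset maximization leaves /ð/, /z/, /ʔ/ stranded (only a nasal (/m/, /n/, or /ŋ/) is licensed in coda position; onsets are limited to one consonant).

3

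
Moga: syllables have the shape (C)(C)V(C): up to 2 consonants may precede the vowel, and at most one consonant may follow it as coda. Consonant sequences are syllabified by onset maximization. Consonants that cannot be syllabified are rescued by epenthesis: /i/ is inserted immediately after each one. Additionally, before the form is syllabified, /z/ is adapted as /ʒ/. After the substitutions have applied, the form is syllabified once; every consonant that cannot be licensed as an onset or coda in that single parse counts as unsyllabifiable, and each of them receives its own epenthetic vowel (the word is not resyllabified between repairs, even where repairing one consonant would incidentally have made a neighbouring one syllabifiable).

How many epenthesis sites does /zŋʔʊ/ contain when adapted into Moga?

After substitution the input is /ʒŋʔʊ/.
The unsyllabifiable consonants are /ʒ/; each receives one epenthetic vowel.

1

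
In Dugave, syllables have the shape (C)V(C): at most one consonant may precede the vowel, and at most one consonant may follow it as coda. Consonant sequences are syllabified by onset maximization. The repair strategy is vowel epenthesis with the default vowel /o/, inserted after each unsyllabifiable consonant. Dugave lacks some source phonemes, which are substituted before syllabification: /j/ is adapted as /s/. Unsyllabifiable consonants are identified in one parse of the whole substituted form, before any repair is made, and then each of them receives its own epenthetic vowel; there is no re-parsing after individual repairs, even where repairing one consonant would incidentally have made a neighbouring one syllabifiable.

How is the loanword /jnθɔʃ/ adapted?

sonoθɔʃ

Substitution: /j/ → /s/, giving /snθɔʃ/.
Syllabifying with onset maximization leaves /s/, /n/ stranded (at most one coda consonant is licensed; onsets are limited to one consonant).
Epenthesis after each stranded consonant: /s/ → /so/, /n/ → /no/.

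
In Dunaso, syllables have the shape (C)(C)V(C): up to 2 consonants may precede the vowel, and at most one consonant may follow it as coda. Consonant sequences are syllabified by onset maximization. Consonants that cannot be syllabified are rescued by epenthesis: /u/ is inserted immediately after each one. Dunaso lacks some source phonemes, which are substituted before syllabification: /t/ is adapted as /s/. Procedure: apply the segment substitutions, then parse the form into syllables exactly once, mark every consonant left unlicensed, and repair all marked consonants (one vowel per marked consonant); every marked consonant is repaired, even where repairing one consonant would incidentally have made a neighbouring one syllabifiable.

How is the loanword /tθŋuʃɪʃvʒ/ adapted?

suθŋuʃɪʃvuʒu

Substitution: /t/ → /s/, giving /sθŋuʃɪʃvʒ/.
Syllabifying with onset maximization leaves /s/, /v/, /ʒ/ stranded (at most one coda consonant is licensed; onsets may contain at most 2 consonants).
Each unlicensed consonant becomes the onset of a new syllable: /s/ → /su/, /v/ → /vu/, /ʒ/ → /ʒu/.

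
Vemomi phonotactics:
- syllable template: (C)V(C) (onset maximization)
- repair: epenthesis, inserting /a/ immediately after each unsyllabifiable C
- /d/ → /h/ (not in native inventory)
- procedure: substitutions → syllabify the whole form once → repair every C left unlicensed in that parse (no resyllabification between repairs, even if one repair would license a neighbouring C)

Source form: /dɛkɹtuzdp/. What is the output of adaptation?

Substitution: /d/ → /h/, giving /hɛkɹtuzhp/.
The consonants /ɹ/, /h/, /p/ cannot be parsed into a legal (C)V(C) syllable (at most one coda consonant is licensed; onsets are limited to one consonant).
Epenthesis after each stranded consonant: /ɹ/ → /ɹa/, /h/ → /ha/, /p/ → /pa/.

hɛkɹatuzhapa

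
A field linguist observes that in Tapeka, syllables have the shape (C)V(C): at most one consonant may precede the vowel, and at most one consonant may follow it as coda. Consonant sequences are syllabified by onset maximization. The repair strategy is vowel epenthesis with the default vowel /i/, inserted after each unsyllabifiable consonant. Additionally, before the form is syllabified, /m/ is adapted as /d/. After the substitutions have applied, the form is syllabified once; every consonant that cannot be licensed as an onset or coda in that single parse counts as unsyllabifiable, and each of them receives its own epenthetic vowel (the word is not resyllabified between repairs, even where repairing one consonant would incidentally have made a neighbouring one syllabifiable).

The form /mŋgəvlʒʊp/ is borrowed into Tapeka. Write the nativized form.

Substitution: /m/ → /d/, giving /dŋgəvlʒʊp/.
Syllabifying with onset maximization leaves /d/, /ŋ/, /l/ stranded (at most one coda consonant is licensed; onsets are limited to one consonant).
Each unlicensed consonant becomes the onset of a new syllable: /d/ → /di/, /ŋ/ → /ŋi/, /l/ → /li/.

diŋigəvliʒʊp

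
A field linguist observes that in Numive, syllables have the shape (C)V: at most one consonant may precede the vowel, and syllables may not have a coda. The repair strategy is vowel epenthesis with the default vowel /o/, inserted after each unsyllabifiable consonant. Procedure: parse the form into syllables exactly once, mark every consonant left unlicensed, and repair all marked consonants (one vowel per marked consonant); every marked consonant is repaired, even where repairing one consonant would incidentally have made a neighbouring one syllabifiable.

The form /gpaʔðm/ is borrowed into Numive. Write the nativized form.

gopaʔoðomo

The consonants /g/, /ʔ/, /ð/, /m/ cannot be parsed into a legal (C)V syllable (no codas are permitted; onsets are limited to one consonant).
Each unlicensed consonant becomes the onset of a new syllable: /g/ → /go/, /ʔ/ → /ʔo/, /ð/ → /ðo/, /m/ → /mo/.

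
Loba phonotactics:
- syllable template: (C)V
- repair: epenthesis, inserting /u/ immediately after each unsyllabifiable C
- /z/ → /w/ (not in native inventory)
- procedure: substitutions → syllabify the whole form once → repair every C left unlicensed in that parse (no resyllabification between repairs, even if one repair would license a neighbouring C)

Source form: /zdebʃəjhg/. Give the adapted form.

wudebuʃəjuhugu

Substitution: /z/ → /w/, giving /wdebʃəjhg/.
The consonants /w/, /b/, /j/, /h/, /g/ cannot be parsed into a legal (C)V syllable (no codas are permitted; onsets are limited to one consonant).
Inserting the epenthetic vowel yields /w/ → /wu/, /b/ → /bu/, /j/ → /ju/, /h/ → /hu/, /g/ → /gu/.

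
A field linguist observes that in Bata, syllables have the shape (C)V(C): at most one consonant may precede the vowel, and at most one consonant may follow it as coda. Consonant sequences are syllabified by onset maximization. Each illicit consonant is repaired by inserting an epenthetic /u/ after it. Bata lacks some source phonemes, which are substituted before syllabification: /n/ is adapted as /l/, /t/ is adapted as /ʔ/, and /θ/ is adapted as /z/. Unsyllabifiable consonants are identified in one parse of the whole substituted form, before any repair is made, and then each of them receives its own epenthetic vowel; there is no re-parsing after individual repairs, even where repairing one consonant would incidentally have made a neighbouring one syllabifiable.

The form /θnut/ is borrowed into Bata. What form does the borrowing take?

Substitution: /θ/ → /z/, /n/ → /l/, /t/ → /ʔ/, giving /zluʔ/.
Under (C)V(C), the unsyllabifiable consonants are /z/ (at most one coda consonant is licensed; onsets are limited to one consonant).
Each unlicensed consonant becomes the onset of a new syllable: /z/ → /zu/.

zuluʔ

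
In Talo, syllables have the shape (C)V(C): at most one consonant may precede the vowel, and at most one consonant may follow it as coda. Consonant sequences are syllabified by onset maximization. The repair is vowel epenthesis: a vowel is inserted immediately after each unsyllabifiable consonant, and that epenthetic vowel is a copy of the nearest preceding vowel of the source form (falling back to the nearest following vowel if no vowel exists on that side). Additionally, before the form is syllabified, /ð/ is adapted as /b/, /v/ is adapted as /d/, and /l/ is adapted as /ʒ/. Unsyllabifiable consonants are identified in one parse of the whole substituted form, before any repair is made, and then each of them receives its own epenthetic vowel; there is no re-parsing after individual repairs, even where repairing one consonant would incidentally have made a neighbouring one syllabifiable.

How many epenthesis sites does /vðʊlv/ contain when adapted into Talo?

2

After substitution the input is /dbʊʒd/.
The unsyllabifiable consonants are /d/, /d/; each receives one epenthetic vowel.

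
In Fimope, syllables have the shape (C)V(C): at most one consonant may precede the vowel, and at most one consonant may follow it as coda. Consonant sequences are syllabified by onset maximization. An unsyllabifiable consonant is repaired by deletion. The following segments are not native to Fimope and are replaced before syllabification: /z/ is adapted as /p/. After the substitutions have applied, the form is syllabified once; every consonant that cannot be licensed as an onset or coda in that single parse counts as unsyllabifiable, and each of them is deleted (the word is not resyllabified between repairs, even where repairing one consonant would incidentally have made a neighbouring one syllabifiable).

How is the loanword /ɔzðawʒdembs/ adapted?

Substitution: /z/ → /p/, giving /ɔpðawʒdembs/.
Under (C)V(C), the unsyllabifiable consonants are /ʒ/, /b/, /s/ (at most one coda consonant is licensed; onsets are limited to one consonant).
Deletion applies to /ʒ/, /b/, /s/.

ɔpðawdem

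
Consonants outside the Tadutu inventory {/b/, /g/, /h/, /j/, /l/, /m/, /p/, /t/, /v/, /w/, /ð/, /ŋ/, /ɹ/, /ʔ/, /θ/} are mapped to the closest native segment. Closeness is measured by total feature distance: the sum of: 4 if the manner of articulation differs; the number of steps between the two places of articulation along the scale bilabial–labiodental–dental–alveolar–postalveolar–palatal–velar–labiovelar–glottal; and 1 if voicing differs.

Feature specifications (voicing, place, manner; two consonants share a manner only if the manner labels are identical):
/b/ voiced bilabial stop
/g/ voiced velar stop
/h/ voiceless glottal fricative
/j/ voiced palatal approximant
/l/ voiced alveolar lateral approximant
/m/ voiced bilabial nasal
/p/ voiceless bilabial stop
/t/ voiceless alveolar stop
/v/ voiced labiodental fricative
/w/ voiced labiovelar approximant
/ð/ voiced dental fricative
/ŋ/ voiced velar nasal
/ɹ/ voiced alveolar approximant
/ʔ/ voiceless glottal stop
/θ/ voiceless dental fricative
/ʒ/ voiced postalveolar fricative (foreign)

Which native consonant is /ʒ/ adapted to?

ð

/ð/ is closest: same manner (fricative), place distance 2 (postalveolar→dental), same voicing; total 2. Next closest is /v/ at distance 3.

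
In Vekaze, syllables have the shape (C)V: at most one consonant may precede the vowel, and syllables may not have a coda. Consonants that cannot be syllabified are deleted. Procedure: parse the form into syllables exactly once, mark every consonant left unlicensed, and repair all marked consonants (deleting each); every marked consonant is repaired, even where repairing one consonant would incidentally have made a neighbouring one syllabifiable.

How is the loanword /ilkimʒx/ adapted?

Syllabifying with onset maximization leaves /l/, /m/, /ʒ/, /x/ stranded (no codas are permitted; onsets are limited to one consonant).
Deletion applies to /l/, /m/, /ʒ/, /x/.

iki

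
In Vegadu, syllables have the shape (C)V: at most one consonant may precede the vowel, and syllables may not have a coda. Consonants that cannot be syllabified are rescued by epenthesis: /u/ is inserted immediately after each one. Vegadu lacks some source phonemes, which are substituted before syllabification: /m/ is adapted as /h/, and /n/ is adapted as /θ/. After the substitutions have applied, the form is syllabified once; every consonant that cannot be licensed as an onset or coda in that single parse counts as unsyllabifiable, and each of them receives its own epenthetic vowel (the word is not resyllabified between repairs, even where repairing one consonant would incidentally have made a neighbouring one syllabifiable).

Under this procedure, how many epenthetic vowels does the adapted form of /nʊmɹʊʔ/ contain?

2

After substitution the input is /θʊhɹʊʔ/.
The unsyllabifiable consonants are /h/, /ʔ/; each receives one epenthetic vowel.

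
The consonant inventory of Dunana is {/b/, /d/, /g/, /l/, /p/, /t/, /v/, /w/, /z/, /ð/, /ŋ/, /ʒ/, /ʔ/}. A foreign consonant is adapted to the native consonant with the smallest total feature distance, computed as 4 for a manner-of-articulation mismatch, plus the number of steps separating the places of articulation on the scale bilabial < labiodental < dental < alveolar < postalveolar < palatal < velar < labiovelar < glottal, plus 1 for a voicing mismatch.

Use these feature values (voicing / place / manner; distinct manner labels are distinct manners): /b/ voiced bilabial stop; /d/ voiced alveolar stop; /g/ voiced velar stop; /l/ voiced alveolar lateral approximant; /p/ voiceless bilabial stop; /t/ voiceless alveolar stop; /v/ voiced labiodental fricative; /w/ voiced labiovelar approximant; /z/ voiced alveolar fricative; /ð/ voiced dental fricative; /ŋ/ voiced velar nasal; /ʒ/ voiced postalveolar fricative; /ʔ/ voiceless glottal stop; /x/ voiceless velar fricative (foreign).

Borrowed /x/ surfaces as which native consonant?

ʒ

/ʒ/ is closest: same manner (fricative), place distance 2 (velar→postalveolar), voicing differs (+1); total 3. Next closest is /z/ at distance 4.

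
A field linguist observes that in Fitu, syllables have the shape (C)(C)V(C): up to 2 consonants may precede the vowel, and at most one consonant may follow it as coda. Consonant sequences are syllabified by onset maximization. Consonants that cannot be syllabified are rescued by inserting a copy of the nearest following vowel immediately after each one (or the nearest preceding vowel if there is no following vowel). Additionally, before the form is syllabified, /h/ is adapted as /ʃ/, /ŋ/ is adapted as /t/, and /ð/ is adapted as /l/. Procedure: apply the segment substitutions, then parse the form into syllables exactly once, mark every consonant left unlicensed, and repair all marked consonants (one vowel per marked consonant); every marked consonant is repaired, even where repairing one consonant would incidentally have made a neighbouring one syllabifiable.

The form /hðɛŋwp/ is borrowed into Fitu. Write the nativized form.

Substitution: /h/ → /ʃ/, /ð/ → /l/, /ŋ/ → /t/, giving /ʃlɛtwp/.
Syllabifying with onset maximization leaves /w/, /p/ stranded (at most one coda consonant is licensed; onsets may contain at most 2 consonants).
Each unlicensed consonant becomes the onset of a new syllable: /w/ → /wɛ/, /p/ → /pɛ/.

ʃlɛtwɛpɛ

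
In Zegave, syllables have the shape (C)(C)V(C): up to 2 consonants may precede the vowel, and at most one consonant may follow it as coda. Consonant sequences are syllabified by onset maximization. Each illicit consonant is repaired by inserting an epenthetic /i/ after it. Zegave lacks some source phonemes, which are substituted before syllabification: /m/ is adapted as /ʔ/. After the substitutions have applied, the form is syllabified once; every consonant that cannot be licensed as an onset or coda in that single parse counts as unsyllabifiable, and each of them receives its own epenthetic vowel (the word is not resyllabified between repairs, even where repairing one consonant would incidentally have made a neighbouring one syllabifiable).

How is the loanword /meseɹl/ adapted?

Substitution: /m/ → /ʔ/, giving /ʔeseɹl/.
Syllabifying with onset maximization leaves /l/ stranded (at most one coda consonant is licensed; onsets may contain at most 2 consonants).
Each unlicensed consonant becomes the onset of a new syllable: /l/ → /li/.

ʔeseɹli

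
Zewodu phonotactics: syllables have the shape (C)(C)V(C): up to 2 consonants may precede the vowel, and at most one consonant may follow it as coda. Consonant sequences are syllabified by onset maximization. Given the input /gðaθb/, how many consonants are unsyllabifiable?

1

The consonants /b/ cannot be parsed into a legal (C)(C)V(C) syllable (at most one coda consonant is licensed; onsets may contain at most 2 consonants).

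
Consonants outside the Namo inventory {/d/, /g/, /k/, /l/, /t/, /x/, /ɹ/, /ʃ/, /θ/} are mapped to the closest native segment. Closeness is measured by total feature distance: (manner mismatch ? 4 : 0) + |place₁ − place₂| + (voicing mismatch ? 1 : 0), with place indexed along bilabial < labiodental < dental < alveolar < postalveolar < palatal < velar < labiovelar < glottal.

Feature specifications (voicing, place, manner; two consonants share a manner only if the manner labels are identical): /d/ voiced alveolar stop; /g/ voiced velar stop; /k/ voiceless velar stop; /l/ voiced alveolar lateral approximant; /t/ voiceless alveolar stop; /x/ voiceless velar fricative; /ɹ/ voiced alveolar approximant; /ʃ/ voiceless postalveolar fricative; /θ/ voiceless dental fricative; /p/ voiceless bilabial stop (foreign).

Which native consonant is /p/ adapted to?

t

/t/ is closest: same manner (stop), place distance 3 (bilabial→alveolar), same voicing; total 3. Next closest is /d/ at distance 4.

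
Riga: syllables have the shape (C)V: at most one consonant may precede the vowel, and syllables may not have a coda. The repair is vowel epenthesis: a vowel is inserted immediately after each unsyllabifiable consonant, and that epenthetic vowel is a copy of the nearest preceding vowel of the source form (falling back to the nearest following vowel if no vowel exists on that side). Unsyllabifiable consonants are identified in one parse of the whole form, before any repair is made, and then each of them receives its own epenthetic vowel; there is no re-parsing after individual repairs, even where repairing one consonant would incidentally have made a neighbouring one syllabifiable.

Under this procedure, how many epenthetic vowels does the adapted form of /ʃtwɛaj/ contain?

3

The unsyllabifiable consonants are /ʃ/, /t/, /j/; each receives one epenthetic vowel.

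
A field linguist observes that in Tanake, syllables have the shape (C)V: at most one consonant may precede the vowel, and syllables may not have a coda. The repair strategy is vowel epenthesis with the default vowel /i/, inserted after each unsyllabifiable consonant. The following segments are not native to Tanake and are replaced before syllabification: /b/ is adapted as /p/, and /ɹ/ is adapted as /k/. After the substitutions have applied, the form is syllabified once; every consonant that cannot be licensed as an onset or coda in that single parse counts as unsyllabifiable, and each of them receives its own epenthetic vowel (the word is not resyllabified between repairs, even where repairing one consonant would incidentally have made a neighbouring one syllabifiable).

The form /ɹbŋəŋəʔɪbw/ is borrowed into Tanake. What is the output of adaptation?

Substitution: /ɹ/ → /k/, /b/ → /p/, giving /kpŋəŋəʔɪpw/.
The consonants /k/, /p/, /p/, /w/ cannot be parsed into a legal (C)V syllable (no codas are permitted; onsets are limited to one consonant).
Epenthesis after each stranded consonant: /k/ → /ki/, /p/ → /pi/, /p/ → /pi/, /w/ → /wi/.

kipiŋəŋəʔɪpiwi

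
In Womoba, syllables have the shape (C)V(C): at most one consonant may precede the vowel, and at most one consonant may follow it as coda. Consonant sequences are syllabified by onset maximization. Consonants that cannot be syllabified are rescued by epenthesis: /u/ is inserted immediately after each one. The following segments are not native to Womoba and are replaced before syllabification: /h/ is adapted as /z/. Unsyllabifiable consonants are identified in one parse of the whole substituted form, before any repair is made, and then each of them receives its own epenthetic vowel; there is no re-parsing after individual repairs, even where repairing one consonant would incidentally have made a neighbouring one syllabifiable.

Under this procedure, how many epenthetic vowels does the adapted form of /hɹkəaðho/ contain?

After substitution the input is /zɹkəaðzo/.
The unsyllabifiable consonants are /z/, /ɹ/; each receives one epenthetic vowel.

2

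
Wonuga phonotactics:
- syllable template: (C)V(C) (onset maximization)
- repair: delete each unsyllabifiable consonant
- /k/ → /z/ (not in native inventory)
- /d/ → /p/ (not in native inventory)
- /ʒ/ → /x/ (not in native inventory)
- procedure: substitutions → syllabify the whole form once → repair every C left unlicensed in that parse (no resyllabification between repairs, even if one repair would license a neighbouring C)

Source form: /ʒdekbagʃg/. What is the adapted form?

pezbag

Substitution: /ʒ/ → /x/, /d/ → /p/, /k/ → /z/, giving /xpezbagʃg/.
Under (C)V(C), the unsyllabifiable consonants are /x/, /ʃ/, /g/ (at most one coda consonant is licensed; onsets are limited to one consonant).
Deletion applies to /x/, /ʃ/, /g/.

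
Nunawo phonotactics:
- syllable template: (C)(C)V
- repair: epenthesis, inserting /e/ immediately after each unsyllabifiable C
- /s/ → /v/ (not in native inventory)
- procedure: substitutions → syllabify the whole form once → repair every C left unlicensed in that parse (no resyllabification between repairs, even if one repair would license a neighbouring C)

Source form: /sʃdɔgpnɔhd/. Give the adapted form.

veʃdɔgepnɔhede

Substitution: /s/ → /v/, giving /vʃdɔgpnɔhd/.
Under (C)(C)V, the unsyllabifiable consonants are /v/, /g/, /h/, /d/ (no codas are permitted; onsets may contain at most 2 consonants).
Epenthesis after each stranded consonant: /v/ → /ve/, /g/ → /ge/, /h/ → /he/, /d/ → /de/.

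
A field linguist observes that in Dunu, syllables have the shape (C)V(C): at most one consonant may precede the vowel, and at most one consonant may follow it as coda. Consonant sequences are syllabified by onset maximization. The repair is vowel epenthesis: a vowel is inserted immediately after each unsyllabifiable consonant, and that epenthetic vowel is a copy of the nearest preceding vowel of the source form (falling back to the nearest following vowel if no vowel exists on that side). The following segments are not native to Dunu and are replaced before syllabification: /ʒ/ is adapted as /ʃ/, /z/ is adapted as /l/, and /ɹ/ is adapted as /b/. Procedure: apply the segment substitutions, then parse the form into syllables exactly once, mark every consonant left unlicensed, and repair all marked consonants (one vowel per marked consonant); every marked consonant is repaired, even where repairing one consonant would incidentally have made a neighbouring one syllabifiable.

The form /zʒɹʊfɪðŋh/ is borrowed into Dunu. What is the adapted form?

Substitution: /z/ → /l/, /ʒ/ → /ʃ/, /ɹ/ → /b/, giving /lʃbʊfɪðŋh/.
Under (C)V(C), the unsyllabifiable consonants are /l/, /ʃ/, /ŋ/, /h/ (at most one coda consonant is licensed; onsets are limited to one consonant).
Inserting the epenthetic vowel yields /l/ → /lʊ/, /ʃ/ → /ʃʊ/, /ŋ/ → /ŋɪ/, /h/ → /hɪ/.

lʊʃʊbʊfɪðŋɪhɪ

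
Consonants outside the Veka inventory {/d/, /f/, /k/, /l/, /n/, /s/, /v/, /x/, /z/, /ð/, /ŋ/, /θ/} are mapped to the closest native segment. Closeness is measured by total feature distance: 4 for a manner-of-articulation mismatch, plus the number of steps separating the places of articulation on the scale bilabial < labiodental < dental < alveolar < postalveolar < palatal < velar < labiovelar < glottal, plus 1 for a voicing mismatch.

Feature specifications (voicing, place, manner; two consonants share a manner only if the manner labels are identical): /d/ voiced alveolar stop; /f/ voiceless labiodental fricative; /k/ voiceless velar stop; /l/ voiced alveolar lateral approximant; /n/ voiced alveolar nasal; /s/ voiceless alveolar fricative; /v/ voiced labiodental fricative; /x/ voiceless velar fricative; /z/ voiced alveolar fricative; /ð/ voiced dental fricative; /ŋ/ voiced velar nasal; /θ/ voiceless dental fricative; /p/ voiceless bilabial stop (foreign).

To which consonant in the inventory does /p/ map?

d

/d/ is closest: same manner (stop), place distance 3 (bilabial→alveolar), voicing differs (+1); total 4. Next closest is /f/ at distance 5.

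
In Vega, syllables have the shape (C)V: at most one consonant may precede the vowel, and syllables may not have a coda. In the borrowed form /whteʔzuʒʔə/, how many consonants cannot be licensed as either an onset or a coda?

The consonants /w/, /h/, /ʔ/, /ʒ/ cannot be parsed into a legal (C)V syllable (no codas are permitted; onsets are limited to one consonant).

4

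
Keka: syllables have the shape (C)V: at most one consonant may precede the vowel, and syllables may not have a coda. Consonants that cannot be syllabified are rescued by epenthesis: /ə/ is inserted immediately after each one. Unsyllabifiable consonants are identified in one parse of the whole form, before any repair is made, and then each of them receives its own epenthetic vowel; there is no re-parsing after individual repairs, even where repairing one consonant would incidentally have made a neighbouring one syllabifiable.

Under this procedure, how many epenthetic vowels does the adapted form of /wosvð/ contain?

The unsyllabifiable consonants are /s/, /v/, /ð/; each receives one epenthetic vowel.

3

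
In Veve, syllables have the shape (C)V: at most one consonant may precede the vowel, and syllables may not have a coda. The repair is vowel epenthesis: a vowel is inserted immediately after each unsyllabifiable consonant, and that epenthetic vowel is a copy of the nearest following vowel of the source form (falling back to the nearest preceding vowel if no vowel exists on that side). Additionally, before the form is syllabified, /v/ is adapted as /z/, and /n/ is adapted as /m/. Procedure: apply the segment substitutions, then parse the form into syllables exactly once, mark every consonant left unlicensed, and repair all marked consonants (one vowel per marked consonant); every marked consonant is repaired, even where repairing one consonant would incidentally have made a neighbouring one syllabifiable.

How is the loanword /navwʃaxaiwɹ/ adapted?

Substitution: /n/ → /m/, /v/ → /z/, giving /mazwʃaxaiwɹ/.
The consonants /z/, /w/, /w/, /ɹ/ cannot be parsed into a legal (C)V syllable (no codas are permitted; onsets are limited to one consonant).
Inserting the epenthetic vowel yields /z/ → /za/, /w/ → /wa/, /w/ → /wi/, /ɹ/ → /ɹi/.

mazawaʃaxaiwiɹi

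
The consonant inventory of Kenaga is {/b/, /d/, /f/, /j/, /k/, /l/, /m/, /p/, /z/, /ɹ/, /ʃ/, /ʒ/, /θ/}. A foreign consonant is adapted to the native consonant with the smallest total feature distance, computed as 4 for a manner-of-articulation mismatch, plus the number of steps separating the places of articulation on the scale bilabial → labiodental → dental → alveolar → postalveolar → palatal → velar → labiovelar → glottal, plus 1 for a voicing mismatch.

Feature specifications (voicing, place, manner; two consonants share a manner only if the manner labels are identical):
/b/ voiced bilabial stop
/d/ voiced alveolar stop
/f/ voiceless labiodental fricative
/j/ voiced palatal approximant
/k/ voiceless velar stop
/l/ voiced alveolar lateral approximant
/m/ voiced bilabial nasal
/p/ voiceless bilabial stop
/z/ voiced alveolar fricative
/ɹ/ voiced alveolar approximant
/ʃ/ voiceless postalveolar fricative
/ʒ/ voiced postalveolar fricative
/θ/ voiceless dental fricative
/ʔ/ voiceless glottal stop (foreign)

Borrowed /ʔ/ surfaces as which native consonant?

k

/k/ is closest: same manner (stop), place distance 2 (glottal→velar), same voicing; total 2. Next closest is /d/ at distance 6.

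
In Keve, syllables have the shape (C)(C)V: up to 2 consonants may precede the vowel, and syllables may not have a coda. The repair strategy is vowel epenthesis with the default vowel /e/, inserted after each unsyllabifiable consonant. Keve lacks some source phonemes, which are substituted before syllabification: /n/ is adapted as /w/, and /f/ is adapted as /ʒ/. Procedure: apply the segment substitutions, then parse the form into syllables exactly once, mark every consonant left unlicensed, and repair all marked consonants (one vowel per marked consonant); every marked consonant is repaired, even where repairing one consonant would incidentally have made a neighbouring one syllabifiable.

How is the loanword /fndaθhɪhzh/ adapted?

Substitution: /f/ → /ʒ/, /n/ → /w/, giving /ʒwdaθhɪhzh/.
The consonants /ʒ/, /h/, /z/, /h/ cannot be parsed into a legal (C)(C)V syllable (no codas are permitted; onsets may contain at most 2 consonants).
Epenthesis after each stranded consonant: /ʒ/ → /ʒe/, /h/ → /he/, /z/ → /ze/, /h/ → /he/.

ʒewdaθhɪhezehe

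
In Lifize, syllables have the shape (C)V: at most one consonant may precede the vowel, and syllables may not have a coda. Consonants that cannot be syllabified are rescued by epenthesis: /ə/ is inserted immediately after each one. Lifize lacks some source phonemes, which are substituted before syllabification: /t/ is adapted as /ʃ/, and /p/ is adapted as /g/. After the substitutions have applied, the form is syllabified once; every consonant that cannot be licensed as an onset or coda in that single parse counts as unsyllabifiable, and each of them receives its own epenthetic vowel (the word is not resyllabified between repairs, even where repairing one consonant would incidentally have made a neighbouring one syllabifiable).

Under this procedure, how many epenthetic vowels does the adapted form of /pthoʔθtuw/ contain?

5

After substitution the input is /gʃhoʔθʃuw/.
The unsyllabifiable consonants are /g/, /ʃ/, /ʔ/, /θ/, /w/; each receives one epenthetic vowel.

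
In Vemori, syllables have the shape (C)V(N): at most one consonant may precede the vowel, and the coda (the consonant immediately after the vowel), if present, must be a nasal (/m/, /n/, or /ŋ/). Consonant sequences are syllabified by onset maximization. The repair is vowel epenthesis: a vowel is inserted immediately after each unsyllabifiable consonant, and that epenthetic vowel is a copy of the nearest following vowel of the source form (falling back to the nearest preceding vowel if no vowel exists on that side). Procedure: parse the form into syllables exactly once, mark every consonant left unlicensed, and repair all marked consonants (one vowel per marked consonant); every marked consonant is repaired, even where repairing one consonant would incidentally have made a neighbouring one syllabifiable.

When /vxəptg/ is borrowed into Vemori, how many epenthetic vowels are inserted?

4

The unsyllabifiable consonants are /v/, /p/, /t/, /g/; each receives one epenthetic vowel.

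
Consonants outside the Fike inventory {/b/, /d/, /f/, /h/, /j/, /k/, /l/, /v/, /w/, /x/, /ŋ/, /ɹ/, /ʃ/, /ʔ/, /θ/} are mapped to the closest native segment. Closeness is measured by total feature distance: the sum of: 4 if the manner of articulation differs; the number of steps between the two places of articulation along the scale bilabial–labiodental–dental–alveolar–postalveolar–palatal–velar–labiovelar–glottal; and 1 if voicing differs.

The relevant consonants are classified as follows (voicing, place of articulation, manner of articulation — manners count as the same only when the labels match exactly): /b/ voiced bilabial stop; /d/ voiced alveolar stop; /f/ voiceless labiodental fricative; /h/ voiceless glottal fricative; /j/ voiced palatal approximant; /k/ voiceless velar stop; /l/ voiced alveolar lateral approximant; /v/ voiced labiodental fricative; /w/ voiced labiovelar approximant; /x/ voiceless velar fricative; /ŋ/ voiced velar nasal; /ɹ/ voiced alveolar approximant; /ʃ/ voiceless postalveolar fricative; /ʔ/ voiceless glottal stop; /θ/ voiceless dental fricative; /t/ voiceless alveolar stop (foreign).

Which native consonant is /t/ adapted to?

/d/ is closest: same manner (stop), place distance 0 (alveolar→alveolar), voicing differs (+1); total 1. Next closest is /k/ at distance 3.

d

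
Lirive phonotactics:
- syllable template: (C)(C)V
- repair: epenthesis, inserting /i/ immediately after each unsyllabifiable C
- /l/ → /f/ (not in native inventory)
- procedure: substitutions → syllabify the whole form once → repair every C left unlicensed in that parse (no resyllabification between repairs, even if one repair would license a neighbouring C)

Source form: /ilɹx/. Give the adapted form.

Substitution: /l/ → /f/, giving /ifɹx/.
Syllabifying with onset maximization leaves /f/, /ɹ/, /x/ stranded (no codas are permitted; onsets may contain at most 2 consonants).
Epenthesis after each stranded consonant: /f/ → /fi/, /ɹ/ → /ɹi/, /x/ → /xi/.

ifiɹixi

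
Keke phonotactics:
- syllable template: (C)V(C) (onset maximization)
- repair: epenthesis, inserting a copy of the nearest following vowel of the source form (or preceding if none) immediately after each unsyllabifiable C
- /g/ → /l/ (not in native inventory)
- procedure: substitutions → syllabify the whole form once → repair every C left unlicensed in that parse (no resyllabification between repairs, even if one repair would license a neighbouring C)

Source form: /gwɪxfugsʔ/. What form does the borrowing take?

lɪwɪxfulsuʔu

Substitution: /g/ → /l/, giving /lwɪxfulsʔ/.
Syllabifying with onset maximization leaves /l/, /s/, /ʔ/ stranded (at most one coda consonant is licensed; onsets are limited to one consonant).
Epenthesis after each stranded consonant: /l/ → /lɪ/, /s/ → /su/, /ʔ/ → /ʔu/.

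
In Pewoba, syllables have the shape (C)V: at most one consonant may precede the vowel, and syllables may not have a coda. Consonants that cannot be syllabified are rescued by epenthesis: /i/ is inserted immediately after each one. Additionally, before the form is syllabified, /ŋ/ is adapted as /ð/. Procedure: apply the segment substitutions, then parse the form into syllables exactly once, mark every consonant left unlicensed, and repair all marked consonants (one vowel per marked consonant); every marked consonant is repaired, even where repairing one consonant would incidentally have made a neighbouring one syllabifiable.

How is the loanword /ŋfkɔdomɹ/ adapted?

Substitution: /ŋ/ → /ð/, giving /ðfkɔdomɹ/.
The consonants /ð/, /f/, /m/, /ɹ/ cannot be parsed into a legal (C)V syllable (no codas are permitted; onsets are limited to one consonant).
Inserting the epenthetic vowel yields /ð/ → /ði/, /f/ → /fi/, /m/ → /mi/, /ɹ/ → /ɹi/.

ðifikɔdomiɹi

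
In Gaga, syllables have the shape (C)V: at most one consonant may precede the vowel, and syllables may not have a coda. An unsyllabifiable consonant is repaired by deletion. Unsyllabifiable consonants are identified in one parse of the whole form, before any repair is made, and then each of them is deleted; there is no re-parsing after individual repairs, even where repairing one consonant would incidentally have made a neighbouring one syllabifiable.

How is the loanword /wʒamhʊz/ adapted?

The consonants /w/, /m/, /z/ cannot be parsed into a legal (C)V syllable (no codas are permitted; onsets are limited to one consonant).
Each unlicensed consonant is deleted: /w/, /m/, /z/.

ʒahʊ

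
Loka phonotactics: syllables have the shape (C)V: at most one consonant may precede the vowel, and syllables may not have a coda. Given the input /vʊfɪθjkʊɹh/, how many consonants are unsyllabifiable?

The consonants /θ/, /j/, /ɹ/, /h/ cannot be parsed into a legal (C)V syllable (no codas are permitted; onsets are limited to one consonant).

4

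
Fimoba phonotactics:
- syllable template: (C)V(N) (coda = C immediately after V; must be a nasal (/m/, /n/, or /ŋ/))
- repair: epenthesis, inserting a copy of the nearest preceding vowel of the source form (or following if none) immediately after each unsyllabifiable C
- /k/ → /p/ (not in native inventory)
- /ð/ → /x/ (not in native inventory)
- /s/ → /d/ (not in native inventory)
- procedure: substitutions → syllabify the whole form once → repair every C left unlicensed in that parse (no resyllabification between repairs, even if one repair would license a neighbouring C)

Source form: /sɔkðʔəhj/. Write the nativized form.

Substitution: /s/ → /d/, /k/ → /p/, /ð/ → /x/, giving /dɔpxʔəhj/.
Under (C)V(N), the unsyllabifiable consonants are /p/, /x/, /h/, /j/ (only a nasal (/m/, /n/, or /ŋ/) is licensed in coda position; onsets are limited to one consonant).
Epenthesis after each stranded consonant: /p/ → /pɔ/, /x/ → /xɔ/, /h/ → /hə/, /j/ → /jə/.

dɔpɔxɔʔəhəjə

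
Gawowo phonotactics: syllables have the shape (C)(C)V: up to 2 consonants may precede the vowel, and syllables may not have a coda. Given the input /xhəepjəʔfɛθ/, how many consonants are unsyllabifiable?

Under (C)(C)V, the unsyllabifiable consonants are /θ/ (no codas are permitted; onsets may contain at most 2 consonants).

1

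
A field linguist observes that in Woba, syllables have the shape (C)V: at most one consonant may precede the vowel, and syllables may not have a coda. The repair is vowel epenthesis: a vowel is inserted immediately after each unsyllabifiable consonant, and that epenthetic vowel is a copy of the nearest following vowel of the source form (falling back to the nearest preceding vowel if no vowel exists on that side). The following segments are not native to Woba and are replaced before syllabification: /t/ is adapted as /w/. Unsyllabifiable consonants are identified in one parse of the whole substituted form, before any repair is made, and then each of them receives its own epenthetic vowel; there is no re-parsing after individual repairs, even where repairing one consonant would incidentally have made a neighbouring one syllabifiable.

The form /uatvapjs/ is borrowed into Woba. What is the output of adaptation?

uawavapajasa

Substitution: /t/ → /w/, giving /uawvapjs/.
Under (C)V, the unsyllabifiable consonants are /w/, /p/, /j/, /s/ (no codas are permitted; onsets are limited to one consonant).
Each unlicensed consonant becomes the onset of a new syllable: /w/ → /wa/, /p/ → /pa/, /j/ → /ja/, /s/ → /sa/.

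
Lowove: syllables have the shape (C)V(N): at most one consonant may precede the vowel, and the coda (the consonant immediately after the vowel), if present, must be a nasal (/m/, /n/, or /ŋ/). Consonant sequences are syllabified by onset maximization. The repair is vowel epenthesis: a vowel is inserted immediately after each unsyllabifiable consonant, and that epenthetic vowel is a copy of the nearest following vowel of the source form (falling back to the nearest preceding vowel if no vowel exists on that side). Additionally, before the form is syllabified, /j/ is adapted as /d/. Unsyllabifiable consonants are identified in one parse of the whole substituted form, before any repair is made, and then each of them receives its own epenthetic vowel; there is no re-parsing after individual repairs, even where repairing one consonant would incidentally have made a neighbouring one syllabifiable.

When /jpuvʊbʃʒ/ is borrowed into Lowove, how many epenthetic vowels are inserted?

4

After substitution the input is /dpuvʊbʃʒ/.
The unsyllabifiable consonants are /d/, /b/, /ʃ/, /ʒ/; each receives one epenthetic vowel.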